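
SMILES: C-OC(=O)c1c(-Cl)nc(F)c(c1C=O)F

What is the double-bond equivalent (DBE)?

6

Molecular formula from the SMILES: C8H4ClF2NO3.
DoU = (2C + 2 + N − H − X)/2 = (2·8 + 2 + 1 − 4 − 3)/2 = 12/2 = 6.
(Structurally: 1 ring(s) + 5 π bond(s) = 6.)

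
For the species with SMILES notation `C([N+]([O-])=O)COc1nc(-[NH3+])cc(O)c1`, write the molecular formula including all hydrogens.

C7H10N3O4+

Heavy atoms from the SMILES: 7 C, 3 N, 4 O.
Implicit hydrogens by atom environment:
  3 × C (aromatic): no H
  2 × C: 2 H each → 4
  2 × C (aromatic): 1 H each → 2
  2 × O: no H
  1 × N (charge +1): 3 H
  1 × N (aromatic): no H
  1 × N (charge +1): no H
  1 × O: 1 H
  1 × O (charge -1): no H
  Total hydrogens = 10.
Net charge +1.
Molecular formula: C7H10N3O4+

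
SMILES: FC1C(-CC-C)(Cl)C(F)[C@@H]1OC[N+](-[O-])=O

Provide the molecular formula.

Heavy atoms from the SMILES: 8 C, 1 Cl, 2 F, 1 N, 3 O.
Implicit hydrogens by atom environment:
  3 × C: 2 H each → 6
  3 × C: 1 H each → 3
  2 × F: no H
  2 × O: no H
  1 × C: 3 H
  1 × C: no H
  1 × Cl: no H
  1 × N (charge +1): no H
  1 × O (charge -1): no H
  Total hydrogens = 12.
Molecular formula: C8H12ClF2NO3

C8H12ClF2NO3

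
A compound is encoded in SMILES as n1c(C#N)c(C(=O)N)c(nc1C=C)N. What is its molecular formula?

Heavy atoms from the SMILES: 8 C, 5 N, 1 O.
Implicit hydrogens by atom environment:
  4 × C (aromatic): no H
  2 × C: no H
  2 × N: 2 H each → 4
  2 × N (aromatic): no H
  1 × C: 2 H
  1 × C: 1 H
  1 × N: no H
  1 × O: no H
  Total hydrogens = 7.
Molecular formula: C8H7N5O

C8H7N5O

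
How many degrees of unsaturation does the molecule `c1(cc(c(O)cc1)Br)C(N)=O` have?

5

Molecular formula from the SMILES: C7H6BrNO2.
DoU = (2C + 2 + N − H − X)/2 = (2·7 + 2 + 1 − 6 − 1)/2 = 10/2 = 5.
(Structurally: 1 ring(s) + 4 π bond(s) = 5.)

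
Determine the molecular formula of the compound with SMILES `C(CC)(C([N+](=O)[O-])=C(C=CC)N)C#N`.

C9H13N3O2

Heavy atoms from the SMILES: 9 C, 3 N, 2 O.
Implicit hydrogens by atom environment:
  3 × C: 1 H each → 3
  3 × C: no H
  2 × C: 3 H each → 6
  1 × C: 2 H
  1 × N: 2 H
  1 × N: no H
  1 × N (charge +1): no H
  1 × O: no H
  1 × O (charge -1): no H
  Total hydrogens = 13.
Molecular formula: C9H13N3O2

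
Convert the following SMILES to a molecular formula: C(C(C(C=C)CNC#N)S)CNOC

Heavy atoms from the SMILES: 9 C, 3 N, 1 O, 1 S.
Implicit hydrogens by atom environment:
  4 × C: 2 H each → 8
  3 × C: 1 H each → 3
  2 × N: 1 H each → 2
  1 × C: 3 H
  1 × C: no H
  1 × N: no H
  1 × O: no H
  1 × S: 1 H
  Total hydrogens = 17.
Molecular formula: C9H17N3OS

C9H17N3OS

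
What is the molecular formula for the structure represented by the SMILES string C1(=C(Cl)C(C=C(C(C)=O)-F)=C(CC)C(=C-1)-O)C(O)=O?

Heavy atoms from the SMILES: 13 C, 1 Cl, 1 F, 4 O.
Implicit hydrogens by atom environment:
  5 × C (aromatic): no H
  3 × C: no H
  2 × C: 3 H each → 6
  2 × O: 1 H each → 2
  2 × O: no H
  1 × C: 2 H
  1 × C (aromatic): 1 H
  1 × C: 1 H
  1 × Cl: no H
  1 × F: no H
  Total hydrogens = 12.
Molecular formula: C13H12ClFO4

C13H12ClFO4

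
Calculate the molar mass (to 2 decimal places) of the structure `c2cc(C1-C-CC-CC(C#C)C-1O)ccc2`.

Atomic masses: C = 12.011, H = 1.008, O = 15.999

Molecular formula: C15H18O.
M = 15×12.011 + 18×1.008 + 1×15.999 = 214.31 g/mol.

214.31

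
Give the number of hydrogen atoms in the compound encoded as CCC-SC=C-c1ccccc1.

14

Hydrogens are implicit in SMILES; fill each atom to its normal valence:
  5 × C (aromatic): 1 H each → 5
  2 × C: 2 H each → 4
  2 × C: 1 H each → 2
  1 × C: 3 H
  1 × C (aromatic): no H
  1 × S: no H
  Total hydrogens = 14.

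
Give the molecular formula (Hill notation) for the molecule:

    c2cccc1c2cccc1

Heavy atoms from the SMILES: 10 C.
Implicit hydrogens by atom environment:
  8 × C (aromatic): 1 H each → 8
  2 × C (aromatic): no H
  Total hydrogens = 8.
Molecular formula: C10H8

C10H8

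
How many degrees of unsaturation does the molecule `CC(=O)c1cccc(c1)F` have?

5

Molecular formula from the SMILES: C8H7FO.
DoU = (2C + 2 + N − H − X)/2 = (2·8 + 2 + 0 − 7 − 1)/2 = 10/2 = 5.
(Structurally: 1 ring(s) + 4 π bond(s) = 5.)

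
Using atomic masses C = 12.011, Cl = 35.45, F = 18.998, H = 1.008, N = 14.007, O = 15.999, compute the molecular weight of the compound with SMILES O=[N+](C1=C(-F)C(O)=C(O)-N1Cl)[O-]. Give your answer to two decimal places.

Molecular formula: C4H2ClFN2O4.
M = 4×12.011 + 1×35.45 + 1×18.998 + 2×1.008 + 2×14.007 + 4×15.999 = 196.52 g/mol.

196.52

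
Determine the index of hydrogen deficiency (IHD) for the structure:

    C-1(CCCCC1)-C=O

2

Molecular formula from the SMILES: C7H12O.
DoU = (2C + 2 + N − H − X)/2 = (2·7 + 2 + 0 − 12 − 0)/2 = 4/2 = 2.
(Structurally: 1 ring(s) + 1 π bond(s) = 2.)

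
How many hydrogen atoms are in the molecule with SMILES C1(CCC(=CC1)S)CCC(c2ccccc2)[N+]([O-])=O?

19

Hydrogens are implicit in SMILES; fill each atom to its normal valence:
  5 × C: 2 H each → 10
  5 × C (aromatic): 1 H each → 5
  3 × C: 1 H each → 3
  1 × C: no H
  1 × C (aromatic): no H
  1 × N (charge +1): no H
  1 × O: no H
  1 × O (charge -1): no H
  1 × S: 1 H
  Total hydrogens = 19.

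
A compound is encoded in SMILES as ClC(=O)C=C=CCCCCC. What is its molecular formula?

C9H13ClO

Heavy atoms from the SMILES: 9 C, 1 Cl, 1 O.
Implicit hydrogens by atom environment:
  4 × C: 2 H each → 8
  2 × C: 1 H each → 2
  2 × C: no H
  1 × C: 3 H
  1 × Cl: no H
  1 × O: no H
  Total hydrogens = 13.
Molecular formula: C9H13ClO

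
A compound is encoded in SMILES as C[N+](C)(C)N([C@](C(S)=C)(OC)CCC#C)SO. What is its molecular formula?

Heavy atoms from the SMILES: 11 C, 2 N, 2 O, 2 S.
Implicit hydrogens by atom environment:
  4 × C: 3 H each → 12
  3 × C: 2 H each → 6
  3 × C: no H
  1 × C: 1 H
  1 × N: no H
  1 × N (charge +1): no H
  1 × O: 1 H
  1 × O: no H
  1 × S: 1 H
  1 × S: no H
  Total hydrogens = 21.
Net charge +1.
Molecular formula: C11H21N2O2S2+

C11H21N2O2S2+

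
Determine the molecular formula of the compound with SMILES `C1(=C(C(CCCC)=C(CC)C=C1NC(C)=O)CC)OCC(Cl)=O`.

C18H26ClNO3

Heavy atoms from the SMILES: 18 C, 1 Cl, 1 N, 3 O.
Implicit hydrogens by atom environment:
  6 × C: 2 H each → 12
  5 × C (aromatic): no H
  4 × C: 3 H each → 12
  3 × O: no H
  2 × C: no H
  1 × C (aromatic): 1 H
  1 × Cl: no H
  1 × N: 1 H
  Total hydrogens = 26.
Molecular formula: C18H26ClNO3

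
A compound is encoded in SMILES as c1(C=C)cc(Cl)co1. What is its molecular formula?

C6H5ClO

Heavy atoms from the SMILES: 6 C, 1 Cl, 1 O.
Implicit hydrogens by atom environment:
  2 × C (aromatic): 1 H each → 2
  2 × C (aromatic): no H
  1 × C: 2 H
  1 × C: 1 H
  1 × Cl: no H
  1 × O (aromatic): no H
  Total hydrogens = 5.
Molecular formula: C6H5ClO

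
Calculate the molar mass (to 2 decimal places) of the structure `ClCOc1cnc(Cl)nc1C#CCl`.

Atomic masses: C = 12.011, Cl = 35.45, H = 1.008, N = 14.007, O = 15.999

Molecular formula: C7H3Cl3N2O.
M = 7×12.011 + 3×35.45 + 3×1.008 + 2×14.007 + 1×15.999 = 237.46 g/mol.

237.46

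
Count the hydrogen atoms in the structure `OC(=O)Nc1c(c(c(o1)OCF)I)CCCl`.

Hydrogens are implicit in SMILES; fill each atom to its normal valence:
  4 × C (aromatic): no H
  3 × C: 2 H each → 6
  2 × O: no H
  1 × C: no H
  1 × Cl: no H
  1 × F: no H
  1 × I: no H
  1 × N: 1 H
  1 × O: 1 H
  1 × O (aromatic): no H
  Total hydrogens = 8.

8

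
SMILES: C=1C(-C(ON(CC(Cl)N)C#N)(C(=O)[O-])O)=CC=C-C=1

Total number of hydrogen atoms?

Hydrogens are implicit in SMILES; fill each atom to its normal valence:
  5 × C (aromatic): 1 H each → 5
  3 × C: no H
  2 × N: no H
  2 × O: no H
  1 × C: 2 H
  1 × C: 1 H
  1 × C (aromatic): no H
  1 × Cl: no H
  1 × N: 2 H
  1 × O: 1 H
  1 × O (charge -1): no H
  Total hydrogens = 11.

11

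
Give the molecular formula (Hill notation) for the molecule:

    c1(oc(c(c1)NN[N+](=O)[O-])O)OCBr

Heavy atoms from the SMILES: 1 Br, 5 C, 3 N, 5 O.
Implicit hydrogens by atom environment:
  3 × C (aromatic): no H
  2 × N: 1 H each → 2
  2 × O: no H
  1 × Br: no H
  1 × C: 2 H
  1 × C (aromatic): 1 H
  1 × N (charge +1): no H
  1 × O: 1 H
  1 × O (aromatic): no H
  1 × O (charge -1): no H
  Total hydrogens = 6.
Molecular formula: C5H6BrN3O5

C5H6BrN3O5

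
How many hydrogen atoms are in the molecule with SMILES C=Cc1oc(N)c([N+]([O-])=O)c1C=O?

6

Hydrogens are implicit in SMILES; fill each atom to its normal valence:
  4 × C (aromatic): no H
  2 × C: 1 H each → 2
  2 × O: no H
  1 × C: 2 H
  1 × N: 2 H
  1 × N (charge +1): no H
  1 × O (aromatic): no H
  1 × O (charge -1): no H
  Total hydrogens = 6.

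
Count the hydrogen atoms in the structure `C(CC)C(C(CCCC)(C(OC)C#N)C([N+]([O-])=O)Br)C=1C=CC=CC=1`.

Hydrogens are implicit in SMILES; fill each atom to its normal valence:
  5 × C: 2 H each → 10
  5 × C (aromatic): 1 H each → 5
  3 × C: 3 H each → 9
  3 × C: 1 H each → 3
  2 × C: no H
  2 × O: no H
  1 × Br: no H
  1 × C (aromatic): no H
  1 × N (charge +1): no H
  1 × N: no H
  1 × O (charge -1): no H
  Total hydrogens = 27.

27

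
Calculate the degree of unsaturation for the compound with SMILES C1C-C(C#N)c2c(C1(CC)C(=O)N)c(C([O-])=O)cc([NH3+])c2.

Molecular formula from the SMILES: C15H17N3O3.
DoU = (2C + 2 + N − H − X)/2 = (2·15 + 2 + 3 − 17 − 0)/2 = 18/2 = 9.
(Structurally: 2 ring(s) + 7 π bond(s) = 9.)

9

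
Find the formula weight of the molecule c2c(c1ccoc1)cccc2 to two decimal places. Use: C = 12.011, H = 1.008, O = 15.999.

Molecular formula: C10H8O.
M = 10×12.011 + 8×1.008 + 1×15.999 = 144.17 g/mol.

144.17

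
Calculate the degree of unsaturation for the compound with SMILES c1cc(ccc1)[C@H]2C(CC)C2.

5

Molecular formula from the SMILES: C11H14.
DoU = (2C + 2 + N − H − X)/2 = (2·11 + 2 + 0 − 14 − 0)/2 = 10/2 = 5.
(Structurally: 2 ring(s) + 3 π bond(s) = 5.)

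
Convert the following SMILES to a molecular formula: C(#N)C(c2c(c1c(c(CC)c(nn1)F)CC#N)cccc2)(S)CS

C17H15FN4S2

Heavy atoms from the SMILES: 17 C, 1 F, 4 N, 2 S.
Implicit hydrogens by atom environment:
  6 × C (aromatic): no H
  4 × C (aromatic): 1 H each → 4
  3 × C: 2 H each → 6
  3 × C: no H
  2 × N (aromatic): no H
  2 × N: no H
  2 × S: 1 H each → 2
  1 × C: 3 H
  1 × F: no H
  Total hydrogens = 15.
Molecular formula: C17H15FN4S2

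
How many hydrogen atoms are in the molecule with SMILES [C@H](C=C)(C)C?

Hydrogens are implicit in SMILES; fill each atom to its normal valence:
  2 × C: 3 H each → 6
  2 × C: 1 H each → 2
  1 × C: 2 H
  Total hydrogens = 10.

10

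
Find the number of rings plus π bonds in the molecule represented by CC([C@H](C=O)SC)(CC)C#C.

3

Molecular formula from the SMILES: C9H14OS.
DoU = (2C + 2 + N − H − X)/2 = (2·9 + 2 + 0 − 14 − 0)/2 = 6/2 = 3.
(Structurally: 0 ring(s) + 3 π bond(s) = 3.)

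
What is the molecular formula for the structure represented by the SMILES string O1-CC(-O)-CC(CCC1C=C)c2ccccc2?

Heavy atoms from the SMILES: 15 C, 2 O.
Implicit hydrogens by atom environment:
  5 × C: 2 H each → 10
  5 × C (aromatic): 1 H each → 5
  4 × C: 1 H each → 4
  1 × C (aromatic): no H
  1 × O: 1 H
  1 × O: no H
  Total hydrogens = 20.
Molecular formula: C15H20O2

C15H20O2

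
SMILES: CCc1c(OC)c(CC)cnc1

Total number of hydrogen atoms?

Hydrogens are implicit in SMILES; fill each atom to its normal valence:
  3 × C: 3 H each → 9
  3 × C (aromatic): no H
  2 × C: 2 H each → 4
  2 × C (aromatic): 1 H each → 2
  1 × N (aromatic): no H
  1 × O: no H
  Total hydrogens = 15.

15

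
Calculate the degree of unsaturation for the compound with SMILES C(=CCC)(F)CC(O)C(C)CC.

Molecular formula from the SMILES: C10H19FO.
DoU = (2C + 2 + N − H − X)/2 = (2·10 + 2 + 0 − 19 − 1)/2 = 2/2 = 1.
(Structurally: 0 ring(s) + 1 π bond(s) = 1.)

1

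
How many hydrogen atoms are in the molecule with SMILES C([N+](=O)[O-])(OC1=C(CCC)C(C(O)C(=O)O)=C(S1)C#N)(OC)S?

Hydrogens are implicit in SMILES; fill each atom to its normal valence:
  4 × C (aromatic): no H
  4 × O: no H
  3 × C: no H
  2 × C: 3 H each → 6
  2 × C: 2 H each → 4
  2 × O: 1 H each → 2
  1 × C: 1 H
  1 × N: no H
  1 × N (charge +1): no H
  1 × O (charge -1): no H
  1 × S: 1 H
  1 × S (aromatic): no H
  Total hydrogens = 14.

14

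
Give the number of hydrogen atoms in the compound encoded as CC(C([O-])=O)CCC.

Hydrogens are implicit in SMILES; fill each atom to its normal valence:
  2 × C: 3 H each → 6
  2 × C: 2 H each → 4
  1 × C: 1 H
  1 × C: no H
  1 × O: no H
  1 × O (charge -1): no H
  Total hydrogens = 11.

11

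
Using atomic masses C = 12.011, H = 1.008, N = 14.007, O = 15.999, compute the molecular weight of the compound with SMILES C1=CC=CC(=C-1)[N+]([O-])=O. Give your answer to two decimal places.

Molecular formula: C6H5NO2.
M = 6×12.011 + 5×1.008 + 1×14.007 + 2×15.999 = 123.11 g/mol.

123.11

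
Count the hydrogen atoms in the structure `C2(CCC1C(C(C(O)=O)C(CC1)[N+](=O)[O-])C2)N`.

Hydrogens are implicit in SMILES; fill each atom to its normal valence:
  5 × C: 2 H each → 10
  5 × C: 1 H each → 5
  2 × O: no H
  1 × C: no H
  1 × N: 2 H
  1 × N (charge +1): no H
  1 × O: 1 H
  1 × O (charge -1): no H
  Total hydrogens = 18.

18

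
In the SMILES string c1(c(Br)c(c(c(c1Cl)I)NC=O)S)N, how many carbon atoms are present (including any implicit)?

7

The symbol for carbon appears 7 times in the SMILES. Lowercase c denotes aromatic carbon and counts toward C.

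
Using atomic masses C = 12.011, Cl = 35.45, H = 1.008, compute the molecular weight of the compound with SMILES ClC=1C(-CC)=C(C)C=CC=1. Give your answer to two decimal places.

154.64

Molecular formula: C9H11Cl.
M = 9×12.011 + 1×35.45 + 11×1.008 = 154.64 g/mol.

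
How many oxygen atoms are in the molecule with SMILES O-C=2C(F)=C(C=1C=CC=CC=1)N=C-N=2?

1

The symbol for oxygen appears 1 time in the SMILES.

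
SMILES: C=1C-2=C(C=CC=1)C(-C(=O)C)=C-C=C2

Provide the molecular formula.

C12H10O

Heavy atoms from the SMILES: 12 C, 1 O.
Implicit hydrogens by atom environment:
  7 × C (aromatic): 1 H each → 7
  3 × C (aromatic): no H
  1 × C: 3 H
  1 × C: no H
  1 × O: no H
  Total hydrogens = 10.
Molecular formula: C12H10O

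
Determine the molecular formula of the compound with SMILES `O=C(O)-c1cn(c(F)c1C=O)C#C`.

Heavy atoms from the SMILES: 8 C, 1 F, 1 N, 3 O.
Implicit hydrogens by atom environment:
  3 × C (aromatic): no H
  2 × C: 1 H each → 2
  2 × C: no H
  2 × O: no H
  1 × C (aromatic): 1 H
  1 × F: no H
  1 × N (aromatic): no H
  1 × O: 1 H
  Total hydrogens = 4.
Molecular formula: C8H4FNO3

C8H4FNO3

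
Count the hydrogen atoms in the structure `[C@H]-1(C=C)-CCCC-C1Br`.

13

Hydrogens are implicit in SMILES; fill each atom to its normal valence:
  5 × C: 2 H each → 10
  3 × C: 1 H each → 3
  1 × Br: no H
  Total hydrogens = 13.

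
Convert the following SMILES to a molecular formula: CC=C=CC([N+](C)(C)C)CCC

C11H22N+

Heavy atoms from the SMILES: 11 C, 1 N.
Implicit hydrogens by atom environment:
  5 × C: 3 H each → 15
  3 × C: 1 H each → 3
  2 × C: 2 H each → 4
  1 × C: no H
  1 × N (charge +1): no H
  Total hydrogens = 22.
Net charge +1.
Molecular formula: C11H22N+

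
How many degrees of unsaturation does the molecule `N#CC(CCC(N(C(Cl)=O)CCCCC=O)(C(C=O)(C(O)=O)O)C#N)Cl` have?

Molecular formula from the SMILES: C15H17Cl2N3O6.
DoU = (2C + 2 + N − H − X)/2 = (2·15 + 2 + 3 − 17 − 2)/2 = 16/2 = 8.
(Structurally: 0 ring(s) + 8 π bond(s) = 8.)

8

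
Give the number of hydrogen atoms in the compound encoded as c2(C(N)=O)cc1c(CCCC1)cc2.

Hydrogens are implicit in SMILES; fill each atom to its normal valence:
  4 × C: 2 H each → 8
  3 × C (aromatic): 1 H each → 3
  3 × C (aromatic): no H
  1 × C: no H
  1 × N: 2 H
  1 × O: no H
  Total hydrogens = 13.

13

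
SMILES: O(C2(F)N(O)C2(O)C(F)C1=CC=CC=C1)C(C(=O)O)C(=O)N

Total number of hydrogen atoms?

12

Hydrogens are implicit in SMILES; fill each atom to its normal valence:
  5 × C (aromatic): 1 H each → 5
  4 × C: no H
  3 × O: 1 H each → 3
  3 × O: no H
  2 × C: 1 H each → 2
  2 × F: no H
  1 × C (aromatic): no H
  1 × N: 2 H
  1 × N: no H
  Total hydrogens = 12.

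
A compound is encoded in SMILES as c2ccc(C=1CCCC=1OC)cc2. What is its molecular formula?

C12H14O

Heavy atoms from the SMILES: 12 C, 1 O.
Implicit hydrogens by atom environment:
  5 × C (aromatic): 1 H each → 5
  3 × C: 2 H each → 6
  2 × C: no H
  1 × C: 3 H
  1 × C (aromatic): no H
  1 × O: no H
  Total hydrogens = 14.
Molecular formula: C12H14O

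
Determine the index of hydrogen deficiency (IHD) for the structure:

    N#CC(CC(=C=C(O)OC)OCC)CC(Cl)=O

5

Molecular formula from the SMILES: C11H14ClNO4.
DoU = (2C + 2 + N − H − X)/2 = (2·11 + 2 + 1 − 14 − 1)/2 = 10/2 = 5.
(Structurally: 0 ring(s) + 5 π bond(s) = 5.)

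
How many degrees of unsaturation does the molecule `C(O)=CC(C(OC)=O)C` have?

2

Molecular formula from the SMILES: C6H10O3.
DoU = (2C + 2 + N − H − X)/2 = (2·6 + 2 + 0 − 10 − 0)/2 = 4/2 = 2.
(Structurally: 0 ring(s) + 2 π bond(s) = 2.)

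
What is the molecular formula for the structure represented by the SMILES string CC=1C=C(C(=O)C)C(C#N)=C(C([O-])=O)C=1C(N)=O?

Heavy atoms from the SMILES: 12 C, 2 N, 4 O.
Implicit hydrogens by atom environment:
  5 × C (aromatic): no H
  4 × C: no H
  3 × O: no H
  2 × C: 3 H each → 6
  1 × C (aromatic): 1 H
  1 × N: 2 H
  1 × N: no H
  1 × O (charge -1): no H
  Total hydrogens = 9.
Net charge -1.
Molecular formula: C12H9N2O4-

C12H9N2O4-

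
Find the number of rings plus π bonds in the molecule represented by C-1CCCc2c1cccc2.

Molecular formula from the SMILES: C10H12.
DoU = (2C + 2 + N − H − X)/2 = (2·10 + 2 + 0 − 12 − 0)/2 = 10/2 = 5.
(Structurally: 2 ring(s) + 3 π bond(s) = 5.)

5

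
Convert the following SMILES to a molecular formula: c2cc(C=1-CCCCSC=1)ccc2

C12H14S

Heavy atoms from the SMILES: 12 C, 1 S.
Implicit hydrogens by atom environment:
  5 × C (aromatic): 1 H each → 5
  4 × C: 2 H each → 8
  1 × C: 1 H
  1 × C: no H
  1 × C (aromatic): no H
  1 × S: no H
  Total hydrogens = 14.
Molecular formula: C12H14S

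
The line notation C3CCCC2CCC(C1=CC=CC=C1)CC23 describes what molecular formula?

C16H22

Heavy atoms from the SMILES: 16 C.
Implicit hydrogens by atom environment:
  7 × C: 2 H each → 14
  5 × C (aromatic): 1 H each → 5
  3 × C: 1 H each → 3
  1 × C (aromatic): no H
  Total hydrogens = 22.
Molecular formula: C16H22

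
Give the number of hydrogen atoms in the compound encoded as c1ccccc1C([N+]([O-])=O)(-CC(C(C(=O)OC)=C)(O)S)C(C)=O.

Hydrogens are implicit in SMILES; fill each atom to its normal valence:
  5 × C (aromatic): 1 H each → 5
  5 × C: no H
  4 × O: no H
  2 × C: 3 H each → 6
  2 × C: 2 H each → 4
  1 × C (aromatic): no H
  1 × N (charge +1): no H
  1 × O: 1 H
  1 × O (charge -1): no H
  1 × S: 1 H
  Total hydrogens = 17.

17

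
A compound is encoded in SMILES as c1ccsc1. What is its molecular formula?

C4H4S

Heavy atoms from the SMILES: 4 C, 1 S.
Implicit hydrogens by atom environment:
  4 × C (aromatic): 1 H each → 4
  1 × S (aromatic): no H
  Total hydrogens = 4.
Molecular formula: C4H4S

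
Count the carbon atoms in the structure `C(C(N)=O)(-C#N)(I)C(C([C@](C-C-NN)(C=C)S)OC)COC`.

13

The symbol for carbon appears 13 times in the SMILES.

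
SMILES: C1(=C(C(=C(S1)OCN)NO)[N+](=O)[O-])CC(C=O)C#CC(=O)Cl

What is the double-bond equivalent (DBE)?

Molecular formula from the SMILES: C11H10ClN3O6S.
DoU = (2C + 2 + N − H − X)/2 = (2·11 + 2 + 3 − 10 − 1)/2 = 16/2 = 8.
(Structurally: 1 ring(s) + 7 π bond(s) = 8.)

8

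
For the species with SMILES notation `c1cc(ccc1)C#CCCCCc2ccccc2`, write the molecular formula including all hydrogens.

C18H18

Heavy atoms from the SMILES: 18 C.
Implicit hydrogens by atom environment:
  10 × C (aromatic): 1 H each → 10
  4 × C: 2 H each → 8
  2 × C (aromatic): no H
  2 × C: no H
  Total hydrogens = 18.
Molecular formula: C18H18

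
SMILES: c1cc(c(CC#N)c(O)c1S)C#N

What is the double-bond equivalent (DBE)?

Molecular formula from the SMILES: C9H6N2OS.
DoU = (2C + 2 + N − H − X)/2 = (2·9 + 2 + 2 − 6 − 0)/2 = 16/2 = 8.
(Structurally: 1 ring(s) + 7 π bond(s) = 8.)

8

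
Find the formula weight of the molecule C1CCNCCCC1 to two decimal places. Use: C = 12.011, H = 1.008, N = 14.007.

113.20

Molecular formula: C7H15N.
M = 7×12.011 + 15×1.008 + 1×14.007 = 113.20 g/mol.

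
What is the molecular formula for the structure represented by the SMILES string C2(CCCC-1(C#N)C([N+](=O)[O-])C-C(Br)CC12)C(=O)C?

Heavy atoms from the SMILES: 1 Br, 13 C, 2 N, 3 O.
Implicit hydrogens by atom environment:
  5 × C: 2 H each → 10
  4 × C: 1 H each → 4
  3 × C: no H
  2 × O: no H
  1 × Br: no H
  1 × C: 3 H
  1 × N (charge +1): no H
  1 × N: no H
  1 × O (charge -1): no H
  Total hydrogens = 17.
Molecular formula: C13H17BrN2O3

C13H17BrN2O3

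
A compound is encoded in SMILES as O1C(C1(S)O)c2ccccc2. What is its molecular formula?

C8H8O2S

Heavy atoms from the SMILES: 8 C, 2 O, 1 S.
Implicit hydrogens by atom environment:
  5 × C (aromatic): 1 H each → 5
  1 × C: 1 H
  1 × C: no H
  1 × C (aromatic): no H
  1 × O: 1 H
  1 × O: no H
  1 × S: 1 H
  Total hydrogens = 8.
Molecular formula: C8H8O2S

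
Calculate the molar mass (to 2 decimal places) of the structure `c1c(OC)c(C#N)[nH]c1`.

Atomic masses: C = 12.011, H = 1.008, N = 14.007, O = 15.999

122.13

Molecular formula: C6H6N2O.
M = 6×12.011 + 6×1.008 + 2×14.007 + 1×15.999 = 122.13 g/mol.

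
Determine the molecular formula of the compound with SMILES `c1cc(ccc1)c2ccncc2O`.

C11H9NO

Heavy atoms from the SMILES: 11 C, 1 N, 1 O.
Implicit hydrogens by atom environment:
  8 × C (aromatic): 1 H each → 8
  3 × C (aromatic): no H
  1 × N (aromatic): no H
  1 × O: 1 H
  Total hydrogens = 9.
Molecular formula: C11H9NO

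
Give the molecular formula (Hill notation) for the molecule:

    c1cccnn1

Heavy atoms from the SMILES: 4 C, 2 N.
Implicit hydrogens by atom environment:
  4 × C (aromatic): 1 H each → 4
  2 × N (aromatic): no H
  Total hydrogens = 4.
Molecular formula: C4H4N2

C4H4N2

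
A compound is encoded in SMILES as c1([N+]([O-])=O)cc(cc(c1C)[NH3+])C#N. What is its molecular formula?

Heavy atoms from the SMILES: 8 C, 3 N, 2 O.
Implicit hydrogens by atom environment:
  4 × C (aromatic): no H
  2 × C (aromatic): 1 H each → 2
  1 × C: 3 H
  1 × C: no H
  1 × N (charge +1): 3 H
  1 × N (charge +1): no H
  1 × N: no H
  1 × O: no H
  1 × O (charge -1): no H
  Total hydrogens = 8.
Net charge +1.
Molecular formula: C8H8N3O2+

C8H8N3O2+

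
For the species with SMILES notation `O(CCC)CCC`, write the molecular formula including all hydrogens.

Heavy atoms from the SMILES: 6 C, 1 O.
Implicit hydrogens by atom environment:
  4 × C: 2 H each → 8
  2 × C: 3 H each → 6
  1 × O: no H
  Total hydrogens = 14.
Molecular formula: C6H14O

C6H14O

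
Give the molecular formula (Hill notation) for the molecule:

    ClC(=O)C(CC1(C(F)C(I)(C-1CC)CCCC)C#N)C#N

C15H19ClFIN2O

Heavy atoms from the SMILES: 15 C, 1 Cl, 1 F, 1 I, 2 N, 1 O.
Implicit hydrogens by atom environment:
  5 × C: 2 H each → 10
  5 × C: no H
  3 × C: 1 H each → 3
  2 × C: 3 H each → 6
  2 × N: no H
  1 × Cl: no H
  1 × F: no H
  1 × I: no H
  1 × O: no H
  Total hydrogens = 19.
Molecular formula: C15H19ClFIN2O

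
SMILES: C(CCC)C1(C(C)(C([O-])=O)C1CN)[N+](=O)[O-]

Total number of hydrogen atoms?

Hydrogens are implicit in SMILES; fill each atom to its normal valence:
  4 × C: 2 H each → 8
  3 × C: no H
  2 × C: 3 H each → 6
  2 × O: no H
  2 × O (charge -1): no H
  1 × C: 1 H
  1 × N: 2 H
  1 × N (charge +1): no H
  Total hydrogens = 17.

17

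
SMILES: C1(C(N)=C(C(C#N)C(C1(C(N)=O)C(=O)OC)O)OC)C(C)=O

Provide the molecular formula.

C13H17N3O6

Heavy atoms from the SMILES: 13 C, 3 N, 6 O.
Implicit hydrogens by atom environment:
  7 × C: no H
  5 × O: no H
  3 × C: 3 H each → 9
  3 × C: 1 H each → 3
  2 × N: 2 H each → 4
  1 × N: no H
  1 × O: 1 H
  Total hydrogens = 17.
Molecular formula: C13H17N3O6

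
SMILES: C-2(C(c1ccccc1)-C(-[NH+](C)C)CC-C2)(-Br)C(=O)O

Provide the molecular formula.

C15H21BrNO2+

Heavy atoms from the SMILES: 1 Br, 15 C, 1 N, 2 O.
Implicit hydrogens by atom environment:
  5 × C (aromatic): 1 H each → 5
  3 × C: 2 H each → 6
  2 × C: 3 H each → 6
  2 × C: 1 H each → 2
  2 × C: no H
  1 × Br: no H
  1 × C (aromatic): no H
  1 × N (charge +1): 1 H
  1 × O: 1 H
  1 × O: no H
  Total hydrogens = 21.
Net charge +1.
Molecular formula: C15H21BrNO2+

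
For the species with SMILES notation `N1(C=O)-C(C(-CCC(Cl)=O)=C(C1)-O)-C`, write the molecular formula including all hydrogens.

C9H12ClNO3

Heavy atoms from the SMILES: 9 C, 1 Cl, 1 N, 3 O.
Implicit hydrogens by atom environment:
  3 × C: 2 H each → 6
  3 × C: no H
  2 × C: 1 H each → 2
  2 × O: no H
  1 × C: 3 H
  1 × Cl: no H
  1 × N: no H
  1 × O: 1 H
  Total hydrogens = 12.
Molecular formula: C9H12ClNO3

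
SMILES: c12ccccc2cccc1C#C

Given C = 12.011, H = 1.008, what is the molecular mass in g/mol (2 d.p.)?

Molecular formula: C12H8.
M = 12×12.011 + 8×1.008 = 152.20 g/mol.

152.20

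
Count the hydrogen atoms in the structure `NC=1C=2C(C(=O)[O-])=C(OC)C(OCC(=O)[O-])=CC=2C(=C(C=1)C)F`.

12

Hydrogens are implicit in SMILES; fill each atom to its normal valence:
  8 × C (aromatic): no H
  4 × O: no H
  2 × C: 3 H each → 6
  2 × C (aromatic): 1 H each → 2
  2 × C: no H
  2 × O (charge -1): no H
  1 × C: 2 H
  1 × F: no H
  1 × N: 2 H
  Total hydrogens = 12.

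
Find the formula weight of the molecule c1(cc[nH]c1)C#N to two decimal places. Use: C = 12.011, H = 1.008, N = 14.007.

Molecular formula: C5H4N2.
M = 5×12.011 + 4×1.008 + 2×14.007 = 92.10 g/mol.

92.10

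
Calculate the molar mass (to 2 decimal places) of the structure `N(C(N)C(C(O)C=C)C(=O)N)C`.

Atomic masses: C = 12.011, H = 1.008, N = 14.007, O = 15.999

173.22

Molecular formula: C7H15N3O2.
M = 7×12.011 + 15×1.008 + 3×14.007 + 2×15.999 = 173.22 g/mol.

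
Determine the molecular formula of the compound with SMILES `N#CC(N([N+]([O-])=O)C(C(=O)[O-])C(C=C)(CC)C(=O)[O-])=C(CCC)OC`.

[C15H19N3O7]2-

Heavy atoms from the SMILES: 15 C, 3 N, 7 O.
Implicit hydrogens by atom environment:
  6 × C: no H
  4 × C: 2 H each → 8
  4 × O: no H
  3 × C: 3 H each → 9
  3 × O (charge -1): no H
  2 × C: 1 H each → 2
  2 × N: no H
  1 × N (charge +1): no H
  Total hydrogens = 19.
Net charge -2.
Molecular formula: [C15H19N3O7]2-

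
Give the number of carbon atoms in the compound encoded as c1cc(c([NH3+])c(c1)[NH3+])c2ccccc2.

12

The symbol for carbon appears 12 times in the SMILES. Lowercase c denotes aromatic carbon and counts toward C.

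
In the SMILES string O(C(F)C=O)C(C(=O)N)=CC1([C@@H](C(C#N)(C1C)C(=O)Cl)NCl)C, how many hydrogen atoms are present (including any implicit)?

Hydrogens are implicit in SMILES; fill each atom to its normal valence:
  6 × C: no H
  5 × C: 1 H each → 5
  4 × O: no H
  2 × C: 3 H each → 6
  2 × Cl: no H
  1 × F: no H
  1 × N: 2 H
  1 × N: 1 H
  1 × N: no H
  Total hydrogens = 14.

14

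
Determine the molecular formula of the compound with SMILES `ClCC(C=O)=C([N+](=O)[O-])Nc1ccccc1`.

Heavy atoms from the SMILES: 10 C, 1 Cl, 2 N, 3 O.
Implicit hydrogens by atom environment:
  5 × C (aromatic): 1 H each → 5
  2 × C: no H
  2 × O: no H
  1 × C: 2 H
  1 × C: 1 H
  1 × C (aromatic): no H
  1 × Cl: no H
  1 × N: 1 H
  1 × N (charge +1): no H
  1 × O (charge -1): no H
  Total hydrogens = 9.
Molecular formula: C10H9ClN2O3

C10H9ClN2O3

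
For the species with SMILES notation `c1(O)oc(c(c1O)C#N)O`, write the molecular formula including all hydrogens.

Heavy atoms from the SMILES: 5 C, 1 N, 4 O.
Implicit hydrogens by atom environment:
  4 × C (aromatic): no H
  3 × O: 1 H each → 3
  1 × C: no H
  1 × N: no H
  1 × O (aromatic): no H
  Total hydrogens = 3.
Molecular formula: C5H3NO4

C5H3NO4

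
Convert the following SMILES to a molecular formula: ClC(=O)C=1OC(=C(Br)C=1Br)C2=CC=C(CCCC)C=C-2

C15H13Br2ClO2

Heavy atoms from the SMILES: 2 Br, 15 C, 1 Cl, 2 O.
Implicit hydrogens by atom environment:
  6 × C (aromatic): no H
  4 × C (aromatic): 1 H each → 4
  3 × C: 2 H each → 6
  2 × Br: no H
  1 × C: 3 H
  1 × C: no H
  1 × Cl: no H
  1 × O (aromatic): no H
  1 × O: no H
  Total hydrogens = 13.
Molecular formula: C15H13Br2ClO2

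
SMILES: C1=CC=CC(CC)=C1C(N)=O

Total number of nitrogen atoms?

1

The symbol for nitrogen appears 1 time in the SMILES.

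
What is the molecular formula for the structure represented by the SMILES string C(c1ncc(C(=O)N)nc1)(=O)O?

C6H5N3O3

Heavy atoms from the SMILES: 6 C, 3 N, 3 O.
Implicit hydrogens by atom environment:
  2 × C (aromatic): 1 H each → 2
  2 × C (aromatic): no H
  2 × C: no H
  2 × N (aromatic): no H
  2 × O: no H
  1 × N: 2 H
  1 × O: 1 H
  Total hydrogens = 5.
Molecular formula: C6H5N3O3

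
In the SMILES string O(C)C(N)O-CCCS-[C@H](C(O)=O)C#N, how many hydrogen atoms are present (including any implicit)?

Hydrogens are implicit in SMILES; fill each atom to its normal valence:
  3 × C: 2 H each → 6
  3 × O: no H
  2 × C: 1 H each → 2
  2 × C: no H
  1 × C: 3 H
  1 × N: 2 H
  1 × N: no H
  1 × O: 1 H
  1 × S: no H
  Total hydrogens = 14.

14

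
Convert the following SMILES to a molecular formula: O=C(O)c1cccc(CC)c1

Heavy atoms from the SMILES: 9 C, 2 O.
Implicit hydrogens by atom environment:
  4 × C (aromatic): 1 H each → 4
  2 × C (aromatic): no H
  1 × C: 3 H
  1 × C: 2 H
  1 × C: no H
  1 × O: 1 H
  1 × O: no H
  Total hydrogens = 10.
Molecular formula: C9H10O2

C9H10O2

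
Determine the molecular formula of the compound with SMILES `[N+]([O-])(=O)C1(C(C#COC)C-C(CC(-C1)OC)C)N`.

Heavy atoms from the SMILES: 12 C, 2 N, 4 O.
Implicit hydrogens by atom environment:
  3 × C: 3 H each → 9
  3 × C: 2 H each → 6
  3 × C: 1 H each → 3
  3 × C: no H
  3 × O: no H
  1 × N: 2 H
  1 × N (charge +1): no H
  1 × O (charge -1): no H
  Total hydrogens = 20.
Molecular formula: C12H20N2O4

C12H20N2O4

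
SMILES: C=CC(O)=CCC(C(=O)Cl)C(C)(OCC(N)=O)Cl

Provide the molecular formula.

C11H15Cl2NO4

Heavy atoms from the SMILES: 11 C, 2 Cl, 1 N, 4 O.
Implicit hydrogens by atom environment:
  4 × C: no H
  3 × C: 2 H each → 6
  3 × C: 1 H each → 3
  3 × O: no H
  2 × Cl: no H
  1 × C: 3 H
  1 × N: 2 H
  1 × O: 1 H
  Total hydrogens = 15.
Molecular formula: C11H15Cl2NO4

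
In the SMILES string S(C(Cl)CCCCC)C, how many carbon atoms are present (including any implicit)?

The symbol for carbon appears 7 times in the SMILES. (Cl is a single chlorine, not C + l.)

7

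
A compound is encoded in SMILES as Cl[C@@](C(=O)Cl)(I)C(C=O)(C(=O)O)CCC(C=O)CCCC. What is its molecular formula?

C13H17Cl2IO5

Heavy atoms from the SMILES: 13 C, 2 Cl, 1 I, 5 O.
Implicit hydrogens by atom environment:
  5 × C: 2 H each → 10
  4 × C: no H
  4 × O: no H
  3 × C: 1 H each → 3
  2 × Cl: no H
  1 × C: 3 H
  1 × I: no H
  1 × O: 1 H
  Total hydrogens = 17.
Molecular formula: C13H17Cl2IO5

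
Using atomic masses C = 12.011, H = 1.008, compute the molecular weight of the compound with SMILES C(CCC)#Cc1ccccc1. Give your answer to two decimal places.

Molecular formula: C11H12.
M = 11×12.011 + 12×1.008 = 144.22 g/mol.

144.22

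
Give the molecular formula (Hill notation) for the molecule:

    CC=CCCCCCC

C9H18

Heavy atoms from the SMILES: 9 C.
Implicit hydrogens by atom environment:
  5 × C: 2 H each → 10
  2 × C: 3 H each → 6
  2 × C: 1 H each → 2
  Total hydrogens = 18.
Molecular formula: C9H18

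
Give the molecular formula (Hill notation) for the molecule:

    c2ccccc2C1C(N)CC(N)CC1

Heavy atoms from the SMILES: 12 C, 2 N.
Implicit hydrogens by atom environment:
  5 × C (aromatic): 1 H each → 5
  3 × C: 2 H each → 6
  3 × C: 1 H each → 3
  2 × N: 2 H each → 4
  1 × C (aromatic): no H
  Total hydrogens = 18.
Molecular formula: C12H18N2

C12H18N2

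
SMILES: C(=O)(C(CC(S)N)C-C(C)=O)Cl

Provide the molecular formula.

C7H12ClNO2S

Heavy atoms from the SMILES: 7 C, 1 Cl, 1 N, 2 O, 1 S.
Implicit hydrogens by atom environment:
  2 × C: 2 H each → 4
  2 × C: 1 H each → 2
  2 × C: no H
  2 × O: no H
  1 × C: 3 H
  1 × Cl: no H
  1 × N: 2 H
  1 × S: 1 H
  Total hydrogens = 12.
Molecular formula: C7H12ClNO2S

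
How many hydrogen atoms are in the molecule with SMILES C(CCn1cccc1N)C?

Hydrogens are implicit in SMILES; fill each atom to its normal valence:
  3 × C: 2 H each → 6
  3 × C (aromatic): 1 H each → 3
  1 × C: 3 H
  1 × C (aromatic): no H
  1 × N: 2 H
  1 × N (aromatic): no H
  Total hydrogens = 14.

14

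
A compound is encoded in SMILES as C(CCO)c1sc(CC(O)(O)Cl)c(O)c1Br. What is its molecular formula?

C9H12BrClO4S

Heavy atoms from the SMILES: 1 Br, 9 C, 1 Cl, 4 O, 1 S.
Implicit hydrogens by atom environment:
  4 × C: 2 H each → 8
  4 × C (aromatic): no H
  4 × O: 1 H each → 4
  1 × Br: no H
  1 × C: no H
  1 × Cl: no H
  1 × S (aromatic): no H
  Total hydrogens = 12.
Molecular formula: C9H12BrClO4S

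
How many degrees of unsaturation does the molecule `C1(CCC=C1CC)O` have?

2

Molecular formula from the SMILES: C7H12O.
DoU = (2C + 2 + N − H − X)/2 = (2·7 + 2 + 0 − 12 − 0)/2 = 4/2 = 2.
(Structurally: 1 ring(s) + 1 π bond(s) = 2.)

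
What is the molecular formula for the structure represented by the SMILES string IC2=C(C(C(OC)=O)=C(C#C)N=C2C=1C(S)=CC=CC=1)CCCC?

Heavy atoms from the SMILES: 19 C, 1 I, 1 N, 2 O, 1 S.
Implicit hydrogens by atom environment:
  7 × C (aromatic): no H
  4 × C (aromatic): 1 H each → 4
  3 × C: 2 H each → 6
  2 × C: 3 H each → 6
  2 × C: no H
  2 × O: no H
  1 × C: 1 H
  1 × I: no H
  1 × N (aromatic): no H
  1 × S: 1 H
  Total hydrogens = 18.
Molecular formula: C19H18INO2S

C19H18INO2S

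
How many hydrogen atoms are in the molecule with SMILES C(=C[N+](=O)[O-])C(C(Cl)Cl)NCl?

Hydrogens are implicit in SMILES; fill each atom to its normal valence:
  4 × C: 1 H each → 4
  3 × Cl: no H
  1 × N: 1 H
  1 × N (charge +1): no H
  1 × O: no H
  1 × O (charge -1): no H
  Total hydrogens = 5.

5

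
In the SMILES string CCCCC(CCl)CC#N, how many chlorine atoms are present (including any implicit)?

1

The symbol for chlorine appears 1 time in the SMILES.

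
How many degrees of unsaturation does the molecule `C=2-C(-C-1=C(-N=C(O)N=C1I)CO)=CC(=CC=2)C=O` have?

9

Molecular formula from the SMILES: C12H9IN2O3.
DoU = (2C + 2 + N − H − X)/2 = (2·12 + 2 + 2 − 9 − 1)/2 = 18/2 = 9.
(Structurally: 2 ring(s) + 7 π bond(s) = 9.)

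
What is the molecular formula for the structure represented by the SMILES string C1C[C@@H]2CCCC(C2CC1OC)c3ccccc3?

Heavy atoms from the SMILES: 17 C, 1 O.
Implicit hydrogens by atom environment:
  6 × C: 2 H each → 12
  5 × C (aromatic): 1 H each → 5
  4 × C: 1 H each → 4
  1 × C: 3 H
  1 × C (aromatic): no H
  1 × O: no H
  Total hydrogens = 24.
Molecular formula: C17H24O

C17H24O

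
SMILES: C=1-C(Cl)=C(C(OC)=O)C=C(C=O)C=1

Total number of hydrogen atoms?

7

Hydrogens are implicit in SMILES; fill each atom to its normal valence:
  3 × C (aromatic): 1 H each → 3
  3 × C (aromatic): no H
  3 × O: no H
  1 × C: 3 H
  1 × C: 1 H
  1 × C: no H
  1 × Cl: no H
  Total hydrogens = 7.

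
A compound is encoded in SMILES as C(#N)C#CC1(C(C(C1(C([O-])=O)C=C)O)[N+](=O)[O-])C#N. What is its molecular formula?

Heavy atoms from the SMILES: 11 C, 3 N, 5 O.
Implicit hydrogens by atom environment:
  7 × C: no H
  3 × C: 1 H each → 3
  2 × N: no H
  2 × O: no H
  2 × O (charge -1): no H
  1 × C: 2 H
  1 × N (charge +1): no H
  1 × O: 1 H
  Total hydrogens = 6.
Net charge -1.
Molecular formula: C11H6N3O5-

C11H6N3O5-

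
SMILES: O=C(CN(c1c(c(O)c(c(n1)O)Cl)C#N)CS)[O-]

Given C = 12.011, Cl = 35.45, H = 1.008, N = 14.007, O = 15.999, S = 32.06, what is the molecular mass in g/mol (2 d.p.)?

Molecular formula: C9H7ClN3O4S-.
M = 9×12.011 + 1×35.45 + 7×1.008 + 3×14.007 + 4×15.999 + 1×32.06 = 288.68 g/mol.

288.68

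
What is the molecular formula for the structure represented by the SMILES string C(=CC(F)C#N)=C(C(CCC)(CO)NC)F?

C11H16F2N2O

Heavy atoms from the SMILES: 11 C, 2 F, 2 N, 1 O.
Implicit hydrogens by atom environment:
  4 × C: no H
  3 × C: 2 H each → 6
  2 × C: 3 H each → 6
  2 × C: 1 H each → 2
  2 × F: no H
  1 × N: 1 H
  1 × N: no H
  1 × O: 1 H
  Total hydrogens = 16.
Molecular formula: C11H16F2N2O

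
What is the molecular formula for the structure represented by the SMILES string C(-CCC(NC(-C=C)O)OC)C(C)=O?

Heavy atoms from the SMILES: 10 C, 1 N, 3 O.
Implicit hydrogens by atom environment:
  4 × C: 2 H each → 8
  3 × C: 1 H each → 3
  2 × C: 3 H each → 6
  2 × O: no H
  1 × C: no H
  1 × N: 1 H
  1 × O: 1 H
  Total hydrogens = 19.
Molecular formula: C10H19NO3

C10H19NO3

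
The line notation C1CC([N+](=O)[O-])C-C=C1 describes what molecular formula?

C6H9NO2

Heavy atoms from the SMILES: 6 C, 1 N, 2 O.
Implicit hydrogens by atom environment:
  3 × C: 2 H each → 6
  3 × C: 1 H each → 3
  1 × N (charge +1): no H
  1 × O: no H
  1 × O (charge -1): no H
  Total hydrogens = 9.
Molecular formula: C6H9NO2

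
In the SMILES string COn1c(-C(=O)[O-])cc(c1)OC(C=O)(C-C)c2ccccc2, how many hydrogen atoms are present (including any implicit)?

Hydrogens are implicit in SMILES; fill each atom to its normal valence:
  7 × C (aromatic): 1 H each → 7
  4 × O: no H
  3 × C (aromatic): no H
  2 × C: 3 H each → 6
  2 × C: no H
  1 × C: 2 H
  1 × C: 1 H
  1 × N (aromatic): no H
  1 × O (charge -1): no H
  Total hydrogens = 16.

16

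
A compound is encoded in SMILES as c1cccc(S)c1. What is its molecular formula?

C6H6S

Heavy atoms from the SMILES: 6 C, 1 S.
Implicit hydrogens by atom environment:
  5 × C (aromatic): 1 H each → 5
  1 × C (aromatic): no H
  1 × S: 1 H
  Total hydrogens = 6.
Molecular formula: C6H6S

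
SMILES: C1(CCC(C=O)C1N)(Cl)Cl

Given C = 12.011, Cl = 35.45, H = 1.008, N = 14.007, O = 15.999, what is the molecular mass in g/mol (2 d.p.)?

182.04

Molecular formula: C6H9Cl2NO.
M = 6×12.011 + 2×35.45 + 9×1.008 + 1×14.007 + 1×15.999 = 182.04 g/mol.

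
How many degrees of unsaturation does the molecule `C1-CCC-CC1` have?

Molecular formula from the SMILES: C6H12.
DoU = (2C + 2 + N − H − X)/2 = (2·6 + 2 + 0 − 12 − 0)/2 = 2/2 = 1.
(Structurally: 1 ring(s) + 0 π bond(s) = 1.)

1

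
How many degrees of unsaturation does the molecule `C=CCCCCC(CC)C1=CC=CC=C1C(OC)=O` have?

6

Molecular formula from the SMILES: C17H24O2.
DoU = (2C + 2 + N − H − X)/2 = (2·17 + 2 + 0 − 24 − 0)/2 = 12/2 = 6.
(Structurally: 1 ring(s) + 5 π bond(s) = 6.)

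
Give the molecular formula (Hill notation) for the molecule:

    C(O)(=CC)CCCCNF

C7H14FNO

Heavy atoms from the SMILES: 7 C, 1 F, 1 N, 1 O.
Implicit hydrogens by atom environment:
  4 × C: 2 H each → 8
  1 × C: 3 H
  1 × C: 1 H
  1 × C: no H
  1 × F: no H
  1 × N: 1 H
  1 × O: 1 H
  Total hydrogens = 14.
Molecular formula: C7H14FNO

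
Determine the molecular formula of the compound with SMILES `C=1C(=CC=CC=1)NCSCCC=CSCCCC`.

C15H23NS2

Heavy atoms from the SMILES: 15 C, 1 N, 2 S.
Implicit hydrogens by atom environment:
  6 × C: 2 H each → 12
  5 × C (aromatic): 1 H each → 5
  2 × C: 1 H each → 2
  2 × S: no H
  1 × C: 3 H
  1 × C (aromatic): no H
  1 × N: 1 H
  Total hydrogens = 23.
Molecular formula: C15H23NS2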